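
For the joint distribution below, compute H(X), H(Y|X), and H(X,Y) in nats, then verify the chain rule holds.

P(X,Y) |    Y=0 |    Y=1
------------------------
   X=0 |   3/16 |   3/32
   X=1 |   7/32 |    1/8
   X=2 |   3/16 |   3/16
H(X,Y) = 1.7559, H(X) = 1.0916, H(Y|X) = 0.6643 (all in nats)

Chain rule: H(X,Y) = H(X) + H(Y|X)

Left side — joint entropy directly:
H(X,Y) = -Σ p(x,y) log p(x,y) = 1.7559 nats

Right side — compute H(Y|X) from the conditional distributions:
P(X) = (9/32, 11/32, 3/8), so H(X) = 1.0916 nats
H(Y|X) = Σ_x P(X=x) · H(Y|X=x):
  P(Y|X=0) = (2/3, 1/3), H(Y|X=0) = 0.6365, weight P(X=0) = 9/32
  P(Y|X=1) = (7/11, 4/11), H(Y|X=1) = 0.6555, weight P(X=1) = 11/32
  P(Y|X=2) = (1/2, 1/2), H(Y|X=2) = 0.6931, weight P(X=2) = 3/8
H(Y|X) = 0.6643 nats

H(X) + H(Y|X) = 1.0916 + 0.6643 = 1.7559 nats

Both sides equal 1.7559 nats. ✓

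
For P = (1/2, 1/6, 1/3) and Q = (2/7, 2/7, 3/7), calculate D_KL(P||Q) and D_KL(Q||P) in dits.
D_KL(P||Q) = 0.0461, D_KL(Q||P) = 0.0442

KL divergence is not symmetric: D_KL(P||Q) ≠ D_KL(Q||P) in general.

D_KL(P||Q) = 0.0461 dits
D_KL(Q||P) = 0.0442 dits

No, they are not equal!

This asymmetry is why KL divergence is not a true distance metric.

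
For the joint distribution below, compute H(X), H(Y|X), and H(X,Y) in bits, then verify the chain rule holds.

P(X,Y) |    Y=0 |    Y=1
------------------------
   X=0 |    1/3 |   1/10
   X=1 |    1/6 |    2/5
H(X,Y) = 1.8201, H(X) = 0.9871, H(Y|X) = 0.8330 (all in bits)

Chain rule: H(X,Y) = H(X) + H(Y|X)

Left side — joint entropy directly:
H(X,Y) = -Σ p(x,y) log p(x,y) = 1.8201 bits

Right side — compute H(Y|X) from the conditional distributions:
P(X) = (13/30, 17/30), so H(X) = 0.9871 bits
H(Y|X) = Σ_x P(X=x) · H(Y|X=x):
  P(Y|X=0) = (10/13, 3/13), H(Y|X=0) = 0.7793, weight P(X=0) = 13/30
  P(Y|X=1) = (5/17, 12/17), H(Y|X=1) = 0.8740, weight P(X=1) = 17/30
H(Y|X) = 0.8330 bits

H(X) + H(Y|X) = 0.9871 + 0.8330 = 1.8201 bits

Both sides equal 1.8201 bits. ✓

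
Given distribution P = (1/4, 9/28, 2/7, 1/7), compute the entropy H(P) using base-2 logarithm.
1.9438 bits

Shannon entropy is H(X) = -Σ p(x) log p(x).

For P = (1/4, 9/28, 2/7, 1/7):
H = -1/4 × log_2(1/4) -9/28 × log_2(9/28) -2/7 × log_2(2/7) -1/7 × log_2(1/7)
H = 1.9438 bits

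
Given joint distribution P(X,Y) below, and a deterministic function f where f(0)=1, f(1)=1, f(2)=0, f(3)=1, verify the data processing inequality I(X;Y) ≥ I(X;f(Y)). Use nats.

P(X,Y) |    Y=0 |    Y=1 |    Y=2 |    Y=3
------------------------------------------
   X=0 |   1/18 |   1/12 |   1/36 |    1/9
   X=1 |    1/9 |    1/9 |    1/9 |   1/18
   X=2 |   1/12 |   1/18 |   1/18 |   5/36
I(X;Y) = 0.0564, I(X;f(Y)) = 0.0195, inequality holds: 0.0564 ≥ 0.0195

Data Processing Inequality: For any Markov chain X → Y → Z, we have I(X;Y) ≥ I(X;Z).

Here Z = f(Y) is a deterministic function of Y, forming X → Y → Z.

Original I(X;Y) = 0.0564 nats

After applying f:
P(X,Z) where Z=f(Y):
- P(X,Z=0) = P(X,Y=2)
- P(X,Z=1) = P(X,Y=0) + P(X,Y=1) + P(X,Y=3)

I(X;Z) = I(X;f(Y)) = 0.0195 nats

Verification: 0.0564 ≥ 0.0195 ✓

Information cannot be created by processing; the function f can only lose information about X.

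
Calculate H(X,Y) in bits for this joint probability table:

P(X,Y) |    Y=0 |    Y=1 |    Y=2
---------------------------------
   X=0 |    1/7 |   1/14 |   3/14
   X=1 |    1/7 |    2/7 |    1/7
2.4677 bits

Joint entropy is H(X,Y) = -Σ_{x,y} p(x,y) log p(x,y).

Summing over all non-zero entries:
H(X,Y) = -[1/7·log_2(1/7) + 1/14·log_2(1/14) + 3/14·log_2(3/14) + 1/7·log_2(1/7) + 2/7·log_2(2/7) + 1/7·log_2(1/7)]
H(X,Y) = 2.4677 bits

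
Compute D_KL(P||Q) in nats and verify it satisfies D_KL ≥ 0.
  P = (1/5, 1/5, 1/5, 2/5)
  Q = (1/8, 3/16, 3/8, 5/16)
0.0799 nats

KL divergence satisfies the Gibbs inequality: D_KL(P||Q) ≥ 0 for all distributions P, Q.

D_KL(P||Q) = Σ p(x) log(p(x)/q(x))
Term by term:
  x=0: 1/5 × log_e[(1/5)/(1/8)] = 0.0940
  x=1: 1/5 × log_e[(1/5)/(3/16)] = 0.0129
  x=2: 1/5 × log_e[(1/5)/(3/8)] = -0.1257
  x=3: 2/5 × log_e[(2/5)/(5/16)] = 0.0987
D_KL(P||Q) = 0.0799 nats

D_KL(P||Q) = 0.0799 ≥ 0 ✓

This non-negativity is a fundamental property: relative entropy cannot be negative because it measures how different Q is from P.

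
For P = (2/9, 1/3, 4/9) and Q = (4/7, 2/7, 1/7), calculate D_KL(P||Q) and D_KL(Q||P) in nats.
D_KL(P||Q) = 0.3459, D_KL(Q||P) = 0.3335

KL divergence is not symmetric: D_KL(P||Q) ≠ D_KL(Q||P) in general.

D_KL(P||Q) = 0.3459 nats
D_KL(Q||P) = 0.3335 nats

No, they are not equal!

This asymmetry is why KL divergence is not a true distance metric.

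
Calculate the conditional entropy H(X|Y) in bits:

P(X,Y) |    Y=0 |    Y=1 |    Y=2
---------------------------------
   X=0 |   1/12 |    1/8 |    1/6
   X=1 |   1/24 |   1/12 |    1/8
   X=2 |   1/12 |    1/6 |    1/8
1.5456 bits

Using the chain rule: H(X|Y) = H(X,Y) - H(Y)

First, compute H(X,Y) = 3.0739 bits

Marginal P(Y) = (5/24, 3/8, 5/12)
H(Y) = 1.5284 bits

H(X|Y) = H(X,Y) - H(Y) = 3.0739 - 1.5284 = 1.5456 bits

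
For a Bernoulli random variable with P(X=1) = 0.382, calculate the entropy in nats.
0.6650 nats

The binary entropy function is:
H(p) = -p log(p) - (1-p) log(1-p)

H(0.382) = -0.382 × log_e(0.382) - 0.618 × log_e(0.618)
H(0.382) = 0.6650 nats

Note: Binary entropy is maximized at p=0.5 (H=1 bit) and minimized at p=0 or p=1 (H=0).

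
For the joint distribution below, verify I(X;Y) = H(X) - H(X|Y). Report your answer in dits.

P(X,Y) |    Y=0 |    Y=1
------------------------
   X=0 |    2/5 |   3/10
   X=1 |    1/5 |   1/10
I(X;Y) = 0.0017 dits

Mutual information has multiple equivalent forms:
- I(X;Y) = H(X) - H(X|Y)
- I(X;Y) = H(Y) - H(Y|X)
- I(X;Y) = H(X) + H(Y) - H(X,Y)

Computing all quantities:
H(X) = 0.2653, H(Y) = 0.2923, H(X,Y) = 0.5558
H(X|Y) = 0.2635, H(Y|X) = 0.2905

Verification:
H(X) - H(X|Y) = 0.2653 - 0.2635 = 0.0017
H(Y) - H(Y|X) = 0.2923 - 0.2905 = 0.0017
H(X) + H(Y) - H(X,Y) = 0.2653 + 0.2923 - 0.5558 = 0.0017

All forms give I(X;Y) = 0.0017 dits. ✓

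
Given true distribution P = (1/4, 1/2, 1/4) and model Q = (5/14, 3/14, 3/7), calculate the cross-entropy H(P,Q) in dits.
0.5383 dits

Cross-entropy: H(P,Q) = -Σ p(x) log q(x)

Alternatively: H(P,Q) = H(P) + D_KL(P||Q)
H(P) = 0.4515 dits
D_KL(P||Q) = 0.0867 dits

H(P,Q) = 0.4515 + 0.0867 = 0.5383 dits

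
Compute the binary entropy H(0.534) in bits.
0.9967 bits

The binary entropy function is:
H(p) = -p log(p) - (1-p) log(1-p)

H(0.534) = -0.534 × log_2(0.534) - 0.466 × log_2(0.466)
H(0.534) = 0.9967 bits

Note: Binary entropy is maximized at p=0.5 (H=1 bit) and minimized at p=0 or p=1 (H=0).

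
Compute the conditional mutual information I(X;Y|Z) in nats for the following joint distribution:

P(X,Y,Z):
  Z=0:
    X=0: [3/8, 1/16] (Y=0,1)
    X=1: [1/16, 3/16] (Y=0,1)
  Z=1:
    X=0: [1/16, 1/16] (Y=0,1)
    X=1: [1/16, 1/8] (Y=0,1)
0.1350 nats

Conditional mutual information: I(X;Y|Z) = H(X|Z) + H(Y|Z) - H(X,Y|Z)

H(Z) = 0.6211
H(X,Z) = 1.2820 → H(X|Z) = 0.6610
H(Y,Z) = 1.2820 → H(Y|Z) = 0.6610
H(X,Y,Z) = 1.8080 → H(X,Y|Z) = 1.1870

I(X;Y|Z) = 0.6610 + 0.6610 - 1.1870 = 0.1350 nats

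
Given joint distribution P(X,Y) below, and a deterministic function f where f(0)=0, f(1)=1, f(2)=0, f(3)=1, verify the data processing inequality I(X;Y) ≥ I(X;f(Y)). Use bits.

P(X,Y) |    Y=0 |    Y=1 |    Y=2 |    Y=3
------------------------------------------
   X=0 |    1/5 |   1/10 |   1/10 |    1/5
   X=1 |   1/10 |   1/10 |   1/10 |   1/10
I(X;Y) = 0.0200, I(X;f(Y)) = 0.0000, inequality holds: 0.0200 ≥ 0.0000

Data Processing Inequality: For any Markov chain X → Y → Z, we have I(X;Y) ≥ I(X;Z).

Here Z = f(Y) is a deterministic function of Y, forming X → Y → Z.

Original I(X;Y) = 0.0200 bits

After applying f:
P(X,Z) where Z=f(Y):
- P(X,Z=0) = P(X,Y=0) + P(X,Y=2)
- P(X,Z=1) = P(X,Y=1) + P(X,Y=3)

I(X;Z) = I(X;f(Y)) = 0.0000 bits

Verification: 0.0200 ≥ 0.0000 ✓

Information cannot be created by processing; the function f can only lose information about X.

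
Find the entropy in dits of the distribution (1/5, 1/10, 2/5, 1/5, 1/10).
0.6388 dits

Shannon entropy is H(X) = -Σ p(x) log p(x).

For P = (1/5, 1/10, 2/5, 1/5, 1/10):
H = -1/5 × log_10(1/5) -1/10 × log_10(1/10) -2/5 × log_10(2/5) -1/5 × log_10(1/5) -1/10 × log_10(1/10)
H = 0.6388 dits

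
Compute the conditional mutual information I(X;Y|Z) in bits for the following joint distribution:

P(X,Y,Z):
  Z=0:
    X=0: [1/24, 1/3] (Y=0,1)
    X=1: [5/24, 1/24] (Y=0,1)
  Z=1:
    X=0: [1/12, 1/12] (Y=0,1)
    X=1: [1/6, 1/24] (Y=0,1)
0.2829 bits

Conditional mutual information: I(X;Y|Z) = H(X|Z) + H(Y|Z) - H(X,Y|Z)

H(Z) = 0.9544
H(X,Z) = 1.9329 → H(X|Z) = 0.9785
H(Y,Z) = 1.9056 → H(Y|Z) = 0.9512
H(X,Y,Z) = 2.6012 → H(X,Y|Z) = 1.6468

I(X;Y|Z) = 0.9785 + 0.9512 - 1.6468 = 0.2829 bits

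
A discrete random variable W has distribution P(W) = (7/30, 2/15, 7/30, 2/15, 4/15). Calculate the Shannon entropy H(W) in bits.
2.2635 bits

Shannon entropy is H(X) = -Σ p(x) log p(x).

For P = (7/30, 2/15, 7/30, 2/15, 4/15):
H = -7/30 × log_2(7/30) -2/15 × log_2(2/15) -7/30 × log_2(7/30) -2/15 × log_2(2/15) -4/15 × log_2(4/15)
H = 2.2635 bits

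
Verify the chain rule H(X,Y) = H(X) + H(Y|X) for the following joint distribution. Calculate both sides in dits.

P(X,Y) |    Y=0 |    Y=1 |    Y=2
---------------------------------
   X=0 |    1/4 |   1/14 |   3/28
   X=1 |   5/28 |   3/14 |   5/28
H(X,Y) = 0.7469, H(X) = 0.2966, H(Y|X) = 0.4503 (all in dits)

Chain rule: H(X,Y) = H(X) + H(Y|X)

Left side — joint entropy directly:
H(X,Y) = -Σ p(x,y) log p(x,y) = 0.7469 dits

Right side — compute H(Y|X) from the conditional distributions:
P(X) = (3/7, 4/7), so H(X) = 0.2966 dits
H(Y|X) = Σ_x P(X=x) · H(Y|X=x):
  P(Y|X=0) = (7/12, 1/6, 1/4), H(Y|X=0) = 0.4168, weight P(X=0) = 3/7
  P(Y|X=1) = (5/16, 3/8, 5/16), H(Y|X=1) = 0.4755, weight P(X=1) = 4/7
H(Y|X) = 0.4503 dits

H(X) + H(Y|X) = 0.2966 + 0.4503 = 0.7469 dits

Both sides equal 0.7469 dits. ✓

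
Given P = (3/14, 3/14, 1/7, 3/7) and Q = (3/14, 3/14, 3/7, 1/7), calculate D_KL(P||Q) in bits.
0.4528 bits

KL divergence: D_KL(P||Q) = Σ p(x) log(p(x)/q(x))

Computing term by term:
  x=0: 3/14 × log_2[(3/14)/(3/14)] = 3/14 × 0.0000 = 0.0000
  x=1: 3/14 × log_2[(3/14)/(3/14)] = 3/14 × 0.0000 = 0.0000
  x=2: 1/7 × log_2[(1/7)/(3/7)] = 1/7 × -1.5850 = -0.2264
  x=3: 3/7 × log_2[(3/7)/(1/7)] = 3/7 × 1.5850 = 0.6793

D_KL(P||Q) = 0.4528 bits

Note: KL divergence is always non-negative and equals 0 iff P = Q.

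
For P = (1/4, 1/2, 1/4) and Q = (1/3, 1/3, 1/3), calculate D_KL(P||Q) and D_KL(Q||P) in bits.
D_KL(P||Q) = 0.0850, D_KL(Q||P) = 0.0817

KL divergence is not symmetric: D_KL(P||Q) ≠ D_KL(Q||P) in general.

D_KL(P||Q) = 0.0850 bits
D_KL(Q||P) = 0.0817 bits

No, they are not equal!

This asymmetry is why KL divergence is not a true distance metric.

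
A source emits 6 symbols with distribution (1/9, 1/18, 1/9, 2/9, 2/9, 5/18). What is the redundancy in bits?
0.1711 bits

Redundancy measures how far a source is from maximum entropy:
R = H_max - H(X)

Maximum entropy for 6 symbols: H_max = log_2(6) = 2.5850 bits
Actual entropy: H(X) = 2.4138 bits
Redundancy: R = 2.5850 - 2.4138 = 0.1711 bits

This redundancy represents potential for compression: the source could be compressed by 0.1711 bits per symbol.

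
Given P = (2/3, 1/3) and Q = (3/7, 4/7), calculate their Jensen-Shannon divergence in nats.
0.0289 nats

Jensen-Shannon divergence is:
JSD(P||Q) = 0.5 × D_KL(P||M) + 0.5 × D_KL(Q||M)
where M = 0.5 × (P + Q) is the mixture distribution.

M = 0.5 × (2/3, 1/3) + 0.5 × (3/7, 4/7) = (0.547619, 0.452381)

D_KL(P||M) = 0.0293 nats
D_KL(Q||M) = 0.0284 nats

JSD(P||Q) = 0.5 × 0.0293 + 0.5 × 0.0284 = 0.0289 nats

Unlike KL divergence, JSD is symmetric and bounded: 0 ≤ JSD ≤ log(2).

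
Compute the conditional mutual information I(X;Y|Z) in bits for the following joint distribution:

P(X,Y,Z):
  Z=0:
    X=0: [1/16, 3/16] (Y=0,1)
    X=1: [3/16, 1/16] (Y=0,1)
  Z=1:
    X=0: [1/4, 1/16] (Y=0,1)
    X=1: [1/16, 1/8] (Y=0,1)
0.1738 bits

Conditional mutual information: I(X;Y|Z) = H(X|Z) + H(Y|Z) - H(X,Y|Z)

H(Z) = 1.0000
H(X,Z) = 1.9772 → H(X|Z) = 0.9772
H(Y,Z) = 1.9772 → H(Y|Z) = 0.9772
H(X,Y,Z) = 2.7806 → H(X,Y|Z) = 1.7806

I(X;Y|Z) = 0.9772 + 0.9772 - 1.7806 = 0.1738 bits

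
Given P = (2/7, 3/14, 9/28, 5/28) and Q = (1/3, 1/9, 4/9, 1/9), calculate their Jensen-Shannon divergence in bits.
0.0262 bits

Jensen-Shannon divergence is:
JSD(P||Q) = 0.5 × D_KL(P||M) + 0.5 × D_KL(Q||M)
where M = 0.5 × (P + Q) is the mixture distribution.

M = 0.5 × (2/7, 3/14, 9/28, 5/28) + 0.5 × (1/3, 1/9, 4/9, 1/9) = (0.309524, 0.162698, 0.382937, 0.144841)

D_KL(P||M) = 0.0249 bits
D_KL(Q||M) = 0.0275 bits

JSD(P||Q) = 0.5 × 0.0249 + 0.5 × 0.0275 = 0.0262 bits

Unlike KL divergence, JSD is symmetric and bounded: 0 ≤ JSD ≤ log(2).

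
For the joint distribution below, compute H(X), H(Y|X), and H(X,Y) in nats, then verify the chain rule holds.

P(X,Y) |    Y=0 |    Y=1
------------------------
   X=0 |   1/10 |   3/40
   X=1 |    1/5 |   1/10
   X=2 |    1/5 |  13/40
H(X,Y) = 1.6638, H(X) = 1.0045, H(Y|X) = 0.6593 (all in nats)

Chain rule: H(X,Y) = H(X) + H(Y|X)

Left side — joint entropy directly:
H(X,Y) = -Σ p(x,y) log p(x,y) = 1.6638 nats

Right side — compute H(Y|X) from the conditional distributions:
P(X) = (7/40, 3/10, 21/40), so H(X) = 1.0045 nats
H(Y|X) = Σ_x P(X=x) · H(Y|X=x):
  P(Y|X=0) = (4/7, 3/7), H(Y|X=0) = 0.6829, weight P(X=0) = 7/40
  P(Y|X=1) = (2/3, 1/3), H(Y|X=1) = 0.6365, weight P(X=1) = 3/10
  P(Y|X=2) = (8/21, 13/21), H(Y|X=2) = 0.6645, weight P(X=2) = 21/40
H(Y|X) = 0.6593 nats

H(X) + H(Y|X) = 1.0045 + 0.6593 = 1.6638 nats

Both sides equal 1.6638 nats. ✓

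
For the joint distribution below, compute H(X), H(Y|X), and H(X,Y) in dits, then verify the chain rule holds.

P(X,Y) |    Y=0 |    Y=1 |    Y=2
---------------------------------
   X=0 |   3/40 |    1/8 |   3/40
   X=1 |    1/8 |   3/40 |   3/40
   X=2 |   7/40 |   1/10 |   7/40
H(X,Y) = 0.9282, H(X) = 0.4644, H(Y|X) = 0.4638 (all in dits)

Chain rule: H(X,Y) = H(X) + H(Y|X)

Left side — joint entropy directly:
H(X,Y) = -Σ p(x,y) log p(x,y) = 0.9282 dits

Right side — compute H(Y|X) from the conditional distributions:
P(X) = (11/40, 11/40, 9/20), so H(X) = 0.4644 dits
H(Y|X) = Σ_x P(X=x) · H(Y|X=x):
  P(Y|X=0) = (3/11, 5/11, 3/11), H(Y|X=0) = 0.4634, weight P(X=0) = 11/40
  P(Y|X=1) = (5/11, 3/11, 3/11), H(Y|X=1) = 0.4634, weight P(X=1) = 11/40
  P(Y|X=2) = (7/18, 2/9, 7/18), H(Y|X=2) = 0.4642, weight P(X=2) = 9/20
H(Y|X) = 0.4638 dits

H(X) + H(Y|X) = 0.4644 + 0.4638 = 0.9282 dits

Both sides equal 0.9282 dits. ✓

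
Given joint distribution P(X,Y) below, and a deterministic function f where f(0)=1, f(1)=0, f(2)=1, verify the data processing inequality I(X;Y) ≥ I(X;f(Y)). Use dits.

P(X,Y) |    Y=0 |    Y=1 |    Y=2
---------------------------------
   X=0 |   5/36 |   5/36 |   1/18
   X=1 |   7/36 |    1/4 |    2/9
I(X;Y) = 0.0077, I(X;f(Y)) = 0.0004, inequality holds: 0.0077 ≥ 0.0004

Data Processing Inequality: For any Markov chain X → Y → Z, we have I(X;Y) ≥ I(X;Z).

Here Z = f(Y) is a deterministic function of Y, forming X → Y → Z.

Original I(X;Y) = 0.0077 dits

After applying f:
P(X,Z) where Z=f(Y):
- P(X,Z=0) = P(X,Y=1)
- P(X,Z=1) = P(X,Y=0) + P(X,Y=2)

I(X;Z) = I(X;f(Y)) = 0.0004 dits

Verification: 0.0077 ≥ 0.0004 ✓

Information cannot be created by processing; the function f can only lose information about X.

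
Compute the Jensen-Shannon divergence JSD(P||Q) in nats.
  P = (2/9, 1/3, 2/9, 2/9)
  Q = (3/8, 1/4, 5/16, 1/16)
0.0404 nats

Jensen-Shannon divergence is:
JSD(P||Q) = 0.5 × D_KL(P||M) + 0.5 × D_KL(Q||M)
where M = 0.5 × (P + Q) is the mixture distribution.

M = 0.5 × (2/9, 1/3, 2/9, 2/9) + 0.5 × (3/8, 1/4, 5/16, 1/16) = (0.298611, 7/24, 0.267361, 0.142361)

D_KL(P||M) = 0.0367 nats
D_KL(Q||M) = 0.0442 nats

JSD(P||Q) = 0.5 × 0.0367 + 0.5 × 0.0442 = 0.0404 nats

Unlike KL divergence, JSD is symmetric and bounded: 0 ≤ JSD ≤ log(2).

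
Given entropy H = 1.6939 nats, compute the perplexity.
5.4407

Perplexity is e^H (or exp(H) for natural log).

H = 1.6939 nats
Perplexity = e^1.6939 = 5.4407

Interpretation: The model's uncertainty is equivalent to choosing uniformly among 5.4 options.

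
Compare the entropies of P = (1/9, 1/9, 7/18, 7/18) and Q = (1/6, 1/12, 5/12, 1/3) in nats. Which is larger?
Q

Computing entropies in nats:
H(P) = 1.2229
H(Q) = 1.2367

Distribution Q has higher entropy.

Intuition: The distribution closer to uniform (more spread out) has higher entropy.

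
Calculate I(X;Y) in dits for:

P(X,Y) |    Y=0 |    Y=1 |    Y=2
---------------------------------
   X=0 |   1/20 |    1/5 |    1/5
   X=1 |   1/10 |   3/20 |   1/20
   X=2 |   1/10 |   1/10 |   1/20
0.0285 dits

Mutual information: I(X;Y) = H(X) + H(Y) - H(X,Y)

Marginals:
P(X) = (9/20, 3/10, 1/4), H(X) = 0.4634 dits
P(Y) = (1/4, 9/20, 3/10), H(Y) = 0.4634 dits

Joint entropy: H(X,Y) = 0.8983 dits

I(X;Y) = 0.4634 + 0.4634 - 0.8983 = 0.0285 dits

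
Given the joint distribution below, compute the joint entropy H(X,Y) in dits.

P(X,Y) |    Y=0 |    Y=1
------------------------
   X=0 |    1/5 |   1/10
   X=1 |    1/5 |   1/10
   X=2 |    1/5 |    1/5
0.7592 dits

Joint entropy is H(X,Y) = -Σ_{x,y} p(x,y) log p(x,y).

Summing over all non-zero entries:
H(X,Y) = -[1/5·log_10(1/5) + 1/10·log_10(1/10) + 1/5·log_10(1/5) + 1/10·log_10(1/10) + 1/5·log_10(1/5) + 1/5·log_10(1/5)]
H(X,Y) = 0.7592 dits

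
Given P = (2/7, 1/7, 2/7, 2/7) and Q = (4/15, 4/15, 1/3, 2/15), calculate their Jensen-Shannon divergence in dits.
0.0108 dits

Jensen-Shannon divergence is:
JSD(P||Q) = 0.5 × D_KL(P||M) + 0.5 × D_KL(Q||M)
where M = 0.5 × (P + Q) is the mixture distribution.

M = 0.5 × (2/7, 1/7, 2/7, 2/7) + 0.5 × (4/15, 4/15, 1/3, 2/15) = (0.27619, 0.204762, 0.309524, 0.209524)

D_KL(P||M) = 0.0104 dits
D_KL(Q||M) = 0.0111 dits

JSD(P||Q) = 0.5 × 0.0104 + 0.5 × 0.0111 = 0.0108 dits

Unlike KL divergence, JSD is symmetric and bounded: 0 ≤ JSD ≤ log(2).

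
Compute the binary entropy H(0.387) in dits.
0.2898 dits

The binary entropy function is:
H(p) = -p log(p) - (1-p) log(1-p)

H(0.387) = -0.387 × log_10(0.387) - 0.613 × log_10(0.613)
H(0.387) = 0.2898 dits

Note: Binary entropy is maximized at p=0.5 (H=1 bit) and minimized at p=0 or p=1 (H=0).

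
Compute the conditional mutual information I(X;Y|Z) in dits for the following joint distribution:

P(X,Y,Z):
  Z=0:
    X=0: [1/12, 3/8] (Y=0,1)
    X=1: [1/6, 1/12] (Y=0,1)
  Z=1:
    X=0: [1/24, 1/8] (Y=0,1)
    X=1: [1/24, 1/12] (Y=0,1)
0.0368 dits

Conditional mutual information: I(X;Y|Z) = H(X|Z) + H(Y|Z) - H(X,Y|Z)

H(Z) = 0.2622
H(X,Z) = 0.5484 → H(X|Z) = 0.2862
H(Y,Z) = 0.5377 → H(Y|Z) = 0.2755
H(X,Y,Z) = 0.7871 → H(X,Y|Z) = 0.5250

I(X;Y|Z) = 0.2862 + 0.2755 - 0.5250 = 0.0368 dits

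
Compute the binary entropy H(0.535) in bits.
0.9965 bits

The binary entropy function is:
H(p) = -p log(p) - (1-p) log(1-p)

H(0.535) = -0.535 × log_2(0.535) - 0.465 × log_2(0.465)
H(0.535) = 0.9965 bits

Note: Binary entropy is maximized at p=0.5 (H=1 bit) and minimized at p=0 or p=1 (H=0).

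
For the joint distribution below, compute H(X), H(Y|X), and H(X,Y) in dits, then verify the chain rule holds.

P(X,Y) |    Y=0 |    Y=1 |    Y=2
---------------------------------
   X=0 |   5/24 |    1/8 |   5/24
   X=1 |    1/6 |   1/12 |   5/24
H(X,Y) = 0.7583, H(X) = 0.2995, H(Y|X) = 0.4588 (all in dits)

Chain rule: H(X,Y) = H(X) + H(Y|X)

Left side — joint entropy directly:
H(X,Y) = -Σ p(x,y) log p(x,y) = 0.7583 dits

Right side — compute H(Y|X) from the conditional distributions:
P(X) = (13/24, 11/24), so H(X) = 0.2995 dits
H(Y|X) = Σ_x P(X=x) · H(Y|X=x):
  P(Y|X=0) = (5/13, 3/13, 5/13), H(Y|X=0) = 0.4662, weight P(X=0) = 13/24
  P(Y|X=1) = (4/11, 2/11, 5/11), H(Y|X=1) = 0.4500, weight P(X=1) = 11/24
H(Y|X) = 0.4588 dits

H(X) + H(Y|X) = 0.2995 + 0.4588 = 0.7583 dits

Both sides equal 0.7583 dits. ✓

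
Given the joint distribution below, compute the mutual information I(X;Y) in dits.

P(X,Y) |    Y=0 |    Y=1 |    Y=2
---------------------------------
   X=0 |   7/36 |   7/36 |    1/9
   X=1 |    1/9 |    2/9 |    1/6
0.0078 dits

Mutual information: I(X;Y) = H(X) + H(Y) - H(X,Y)

Marginals:
P(X) = (1/2, 1/2), H(X) = 0.3010 dits
P(Y) = (11/36, 5/12, 5/18), H(Y) = 0.4703 dits

Joint entropy: H(X,Y) = 0.7635 dits

I(X;Y) = 0.3010 + 0.4703 - 0.7635 = 0.0078 dits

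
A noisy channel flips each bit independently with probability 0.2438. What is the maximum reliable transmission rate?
0.1987 bits

For a binary symmetric channel (BSC) with error probability p:
Capacity C = 1 - H(p) bits per symbol

where H(p) = -p log₂(p) - (1-p) log₂(1-p) is the binary entropy function.

H(0.2438) = 0.8013 bits
C = 1 - 0.8013 = 0.1987 bits per symbol

This means we can reliably transmit up to 0.1987 bits of information per channel use.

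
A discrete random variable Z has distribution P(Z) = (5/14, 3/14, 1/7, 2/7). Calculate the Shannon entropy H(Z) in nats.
1.3337 nats

Shannon entropy is H(X) = -Σ p(x) log p(x).

For P = (5/14, 3/14, 1/7, 2/7):
H = -5/14 × log_e(5/14) -3/14 × log_e(3/14) -1/7 × log_e(1/7) -2/7 × log_e(2/7)
H = 1.3337 nats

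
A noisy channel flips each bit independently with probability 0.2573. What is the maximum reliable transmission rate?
0.1774 bits

For a binary symmetric channel (BSC) with error probability p:
Capacity C = 1 - H(p) bits per symbol

where H(p) = -p log₂(p) - (1-p) log₂(1-p) is the binary entropy function.

H(0.2573) = 0.8226 bits
C = 1 - 0.8226 = 0.1774 bits per symbol

This means we can reliably transmit up to 0.1774 bits of information per channel use.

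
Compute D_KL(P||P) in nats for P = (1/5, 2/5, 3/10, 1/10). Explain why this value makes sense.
0.0000 nats

KL divergence satisfies the Gibbs inequality: D_KL(P||Q) ≥ 0 for all distributions P, Q.

D_KL(P||Q) = Σ p(x) log(p(x)/q(x))
Each term is p(x) × log_e(p(x)/p(x)) = p(x) × log_e(1) = 0, so the sum is 0.
D_KL(P||Q) = 0.0000 nats

When P = Q, the KL divergence is exactly 0, as there is no 'divergence' between identical distributions.

This non-negativity is a fundamental property: relative entropy cannot be negative because it measures how different Q is from P.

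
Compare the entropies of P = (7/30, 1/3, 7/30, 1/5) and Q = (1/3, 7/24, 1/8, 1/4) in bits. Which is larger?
P

Computing entropies in bits:
H(P) = 1.9725
H(Q) = 1.9218

Distribution P has higher entropy.

Intuition: The distribution closer to uniform (more spread out) has higher entropy.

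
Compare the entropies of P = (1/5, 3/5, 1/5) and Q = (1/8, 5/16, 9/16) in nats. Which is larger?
P

Computing entropies in nats:
H(P) = 0.9503
H(Q) = 0.9471

Distribution P has higher entropy.

Intuition: The distribution closer to uniform (more spread out) has higher entropy.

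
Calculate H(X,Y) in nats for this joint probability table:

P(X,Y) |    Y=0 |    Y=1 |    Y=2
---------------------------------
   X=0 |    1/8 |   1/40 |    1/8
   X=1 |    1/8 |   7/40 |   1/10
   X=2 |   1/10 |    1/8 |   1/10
2.1277 nats

Joint entropy is H(X,Y) = -Σ_{x,y} p(x,y) log p(x,y).

Summing over all non-zero entries:
H(X,Y) = -[1/8·log_e(1/8) + 1/40·log_e(1/40) + 1/8·log_e(1/8) + 1/8·log_e(1/8) + 7/40·log_e(7/40) + 1/10·log_e(1/10) + 1/10·log_e(1/10) + 1/8·log_e(1/8) + 1/10·log_e(1/10)]
H(X,Y) = 2.1277 nats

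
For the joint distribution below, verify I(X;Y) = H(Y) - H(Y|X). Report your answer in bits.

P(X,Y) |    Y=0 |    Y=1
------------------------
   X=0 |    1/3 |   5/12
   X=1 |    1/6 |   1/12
I(X;Y) = 0.0271 bits

Mutual information has multiple equivalent forms:
- I(X;Y) = H(X) - H(X|Y)
- I(X;Y) = H(Y) - H(Y|X)
- I(X;Y) = H(X) + H(Y) - H(X,Y)

Computing all quantities:
H(X) = 0.8113, H(Y) = 1.0000, H(X,Y) = 1.7842
H(X|Y) = 0.7842, H(Y|X) = 0.9729

Verification:
H(X) - H(X|Y) = 0.8113 - 0.7842 = 0.0271
H(Y) - H(Y|X) = 1.0000 - 0.9729 = 0.0271
H(X) + H(Y) - H(X,Y) = 0.8113 + 1.0000 - 1.7842 = 0.0271

All forms give I(X;Y) = 0.0271 bits. ✓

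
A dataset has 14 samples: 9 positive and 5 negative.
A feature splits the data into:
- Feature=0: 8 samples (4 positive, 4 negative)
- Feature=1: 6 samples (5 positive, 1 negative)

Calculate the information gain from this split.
0.0903 bits

Information Gain = H(Y) - H(Y|Feature)

Before split:
P(positive) = 9/14 = 0.6429
H(Y) = 0.9403 bits

After split:
Feature=0: H = 1.0000 bits (weight = 8/14)
Feature=1: H = 0.6500 bits (weight = 6/14)
H(Y|Feature) = (8/14)×1.0000 + (6/14)×0.6500 = 0.8500 bits

Information Gain = 0.9403 - 0.8500 = 0.0903 bits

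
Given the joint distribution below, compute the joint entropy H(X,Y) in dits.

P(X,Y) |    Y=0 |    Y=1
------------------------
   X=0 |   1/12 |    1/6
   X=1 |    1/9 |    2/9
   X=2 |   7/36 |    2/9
0.7543 dits

Joint entropy is H(X,Y) = -Σ_{x,y} p(x,y) log p(x,y).

Summing over all non-zero entries:
H(X,Y) = -[1/12·log_10(1/12) + 1/6·log_10(1/6) + 1/9·log_10(1/9) + 2/9·log_10(2/9) + 7/36·log_10(7/36) + 2/9·log_10(2/9)]
H(X,Y) = 0.7543 dits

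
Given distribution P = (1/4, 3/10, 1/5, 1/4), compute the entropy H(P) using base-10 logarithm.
0.5977 dits

Shannon entropy is H(X) = -Σ p(x) log p(x).

For P = (1/4, 3/10, 1/5, 1/4):
H = -1/4 × log_10(1/4) -3/10 × log_10(3/10) -1/5 × log_10(1/5) -1/4 × log_10(1/4)
H = 0.5977 dits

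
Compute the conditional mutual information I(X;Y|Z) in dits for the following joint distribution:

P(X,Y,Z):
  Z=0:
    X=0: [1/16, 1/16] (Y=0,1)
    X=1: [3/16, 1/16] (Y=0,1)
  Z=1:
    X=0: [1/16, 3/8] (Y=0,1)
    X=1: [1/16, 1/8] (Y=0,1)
0.0111 dits

Conditional mutual information: I(X;Y|Z) = H(X|Z) + H(Y|Z) - H(X,Y|Z)

H(Z) = 0.2873
H(X,Z) = 0.5568 → H(X|Z) = 0.2695
H(Y,Z) = 0.5268 → H(Y|Z) = 0.2395
H(X,Y,Z) = 0.7852 → H(X,Y|Z) = 0.4979

I(X;Y|Z) = 0.2695 + 0.2395 - 0.4979 = 0.0111 dits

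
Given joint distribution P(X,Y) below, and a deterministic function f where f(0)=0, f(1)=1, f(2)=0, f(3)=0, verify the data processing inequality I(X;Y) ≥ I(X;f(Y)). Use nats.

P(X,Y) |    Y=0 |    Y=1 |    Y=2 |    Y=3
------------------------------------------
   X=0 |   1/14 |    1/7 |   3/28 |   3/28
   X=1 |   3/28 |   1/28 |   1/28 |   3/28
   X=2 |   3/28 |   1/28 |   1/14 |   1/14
I(X;Y) = 0.0580, I(X;f(Y)) = 0.0315, inequality holds: 0.0580 ≥ 0.0315

Data Processing Inequality: For any Markov chain X → Y → Z, we have I(X;Y) ≥ I(X;Z).

Here Z = f(Y) is a deterministic function of Y, forming X → Y → Z.

Original I(X;Y) = 0.0580 nats

After applying f:
P(X,Z) where Z=f(Y):
- P(X,Z=0) = P(X,Y=0) + P(X,Y=2) + P(X,Y=3)
- P(X,Z=1) = P(X,Y=1)

I(X;Z) = I(X;f(Y)) = 0.0315 nats

Verification: 0.0580 ≥ 0.0315 ✓

Information cannot be created by processing; the function f can only lose information about X.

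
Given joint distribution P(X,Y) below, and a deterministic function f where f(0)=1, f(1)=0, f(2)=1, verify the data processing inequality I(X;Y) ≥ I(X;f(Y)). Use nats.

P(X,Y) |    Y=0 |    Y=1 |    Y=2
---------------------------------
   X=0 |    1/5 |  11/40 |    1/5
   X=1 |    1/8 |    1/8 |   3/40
I(X;Y) = 0.0045, I(X;f(Y)) = 0.0002, inequality holds: 0.0045 ≥ 0.0002

Data Processing Inequality: For any Markov chain X → Y → Z, we have I(X;Y) ≥ I(X;Z).

Here Z = f(Y) is a deterministic function of Y, forming X → Y → Z.

Original I(X;Y) = 0.0045 nats

After applying f:
P(X,Z) where Z=f(Y):
- P(X,Z=0) = P(X,Y=1)
- P(X,Z=1) = P(X,Y=0) + P(X,Y=2)

I(X;Z) = I(X;f(Y)) = 0.0002 nats

Verification: 0.0045 ≥ 0.0002 ✓

Information cannot be created by processing; the function f can only lose information about X.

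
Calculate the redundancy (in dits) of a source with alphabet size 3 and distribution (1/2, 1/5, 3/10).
0.0299 dits

Redundancy measures how far a source is from maximum entropy:
R = H_max - H(X)

Maximum entropy for 3 symbols: H_max = log_10(3) = 0.4771 dits
Actual entropy: H(X) = 0.4472 dits
Redundancy: R = 0.4771 - 0.4472 = 0.0299 dits

This redundancy represents potential for compression: the source could be compressed by 0.0299 dits per symbol.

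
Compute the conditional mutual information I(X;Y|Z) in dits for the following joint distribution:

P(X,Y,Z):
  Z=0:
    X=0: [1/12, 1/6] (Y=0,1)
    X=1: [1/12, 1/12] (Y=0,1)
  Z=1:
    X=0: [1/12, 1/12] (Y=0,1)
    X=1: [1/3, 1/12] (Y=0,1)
0.0133 dits

Conditional mutual information: I(X;Y|Z) = H(X|Z) + H(Y|Z) - H(X,Y|Z)

H(Z) = 0.2950
H(X,Z) = 0.5683 → H(X|Z) = 0.2734
H(Y,Z) = 0.5683 → H(Y|Z) = 0.2734
H(X,Y,Z) = 0.8283 → H(X,Y|Z) = 0.5334

I(X;Y|Z) = 0.2734 + 0.2734 - 0.5334 = 0.0133 dits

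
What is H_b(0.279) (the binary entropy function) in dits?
0.2571 dits

The binary entropy function is:
H(p) = -p log(p) - (1-p) log(1-p)

H(0.279) = -0.279 × log_10(0.279) - 0.721 × log_10(0.721)
H(0.279) = 0.2571 dits

Note: Binary entropy is maximized at p=0.5 (H=1 bit) and minimized at p=0 or p=1 (H=0).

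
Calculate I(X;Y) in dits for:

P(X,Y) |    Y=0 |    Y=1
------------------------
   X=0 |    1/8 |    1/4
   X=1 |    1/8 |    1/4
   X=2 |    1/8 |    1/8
0.0047 dits

Mutual information: I(X;Y) = H(X) + H(Y) - H(X,Y)

Marginals:
P(X) = (3/8, 3/8, 1/4), H(X) = 0.4700 dits
P(Y) = (3/8, 5/8), H(Y) = 0.2873 dits

Joint entropy: H(X,Y) = 0.7526 dits

I(X;Y) = 0.4700 + 0.2873 - 0.7526 = 0.0047 dits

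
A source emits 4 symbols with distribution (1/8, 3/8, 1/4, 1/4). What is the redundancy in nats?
0.0654 nats

Redundancy measures how far a source is from maximum entropy:
R = H_max - H(X)

Maximum entropy for 4 symbols: H_max = log_e(4) = 1.3863 nats
Actual entropy: H(X) = 1.3209 nats
Redundancy: R = 1.3863 - 1.3209 = 0.0654 nats

This redundancy represents potential for compression: the source could be compressed by 0.0654 nats per symbol.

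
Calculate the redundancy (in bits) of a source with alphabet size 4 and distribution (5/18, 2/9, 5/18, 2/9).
0.0089 bits

Redundancy measures how far a source is from maximum entropy:
R = H_max - H(X)

Maximum entropy for 4 symbols: H_max = log_2(4) = 2.0000 bits
Actual entropy: H(X) = 1.9911 bits
Redundancy: R = 2.0000 - 1.9911 = 0.0089 bits

This redundancy represents potential for compression: the source could be compressed by 0.0089 bits per symbol.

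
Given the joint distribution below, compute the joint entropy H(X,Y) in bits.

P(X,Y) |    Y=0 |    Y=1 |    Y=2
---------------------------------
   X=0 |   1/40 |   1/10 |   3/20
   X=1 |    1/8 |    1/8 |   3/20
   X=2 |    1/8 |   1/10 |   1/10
3.0757 bits

Joint entropy is H(X,Y) = -Σ_{x,y} p(x,y) log p(x,y).

Summing over all non-zero entries:
H(X,Y) = -[1/40·log_2(1/40) + 1/10·log_2(1/10) + 3/20·log_2(3/20) + 1/8·log_2(1/8) + 1/8·log_2(1/8) + 3/20·log_2(3/20) + 1/8·log_2(1/8) + 1/10·log_2(1/10) + 1/10·log_2(1/10)]
H(X,Y) = 3.0757 bits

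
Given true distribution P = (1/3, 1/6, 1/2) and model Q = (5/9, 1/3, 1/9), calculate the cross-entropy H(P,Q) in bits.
2.1318 bits

Cross-entropy: H(P,Q) = -Σ p(x) log q(x)

Alternatively: H(P,Q) = H(P) + D_KL(P||Q)
H(P) = 1.4591 bits
D_KL(P||Q) = 0.6726 bits

H(P,Q) = 1.4591 + 0.6726 = 2.1318 bits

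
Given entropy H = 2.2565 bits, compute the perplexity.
4.7783

Perplexity is 2^H (or exp(H) for natural log).

H = 2.2565 bits
Perplexity = 2^2.2565 = 4.7783

Interpretation: The model's uncertainty is equivalent to choosing uniformly among 4.8 options.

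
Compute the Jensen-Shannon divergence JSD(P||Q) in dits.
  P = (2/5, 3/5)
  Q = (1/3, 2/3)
0.0010 dits

Jensen-Shannon divergence is:
JSD(P||Q) = 0.5 × D_KL(P||M) + 0.5 × D_KL(Q||M)
where M = 0.5 × (P + Q) is the mixture distribution.

M = 0.5 × (2/5, 3/5) + 0.5 × (1/3, 2/3) = (11/30, 19/30)

D_KL(P||M) = 0.0010 dits
D_KL(Q||M) = 0.0011 dits

JSD(P||Q) = 0.5 × 0.0010 + 0.5 × 0.0011 = 0.0010 dits

Unlike KL divergence, JSD is symmetric and bounded: 0 ≤ JSD ≤ log(2).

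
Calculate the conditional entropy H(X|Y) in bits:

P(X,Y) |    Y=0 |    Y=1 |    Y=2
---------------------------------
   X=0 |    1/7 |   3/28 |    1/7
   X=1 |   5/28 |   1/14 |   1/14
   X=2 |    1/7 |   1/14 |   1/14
1.5497 bits

Using the chain rule: H(X|Y) = H(X,Y) - H(Y)

First, compute H(X,Y) = 3.0801 bits

Marginal P(Y) = (13/28, 1/4, 2/7)
H(Y) = 1.5303 bits

H(X|Y) = H(X,Y) - H(Y) = 3.0801 - 1.5303 = 1.5497 bits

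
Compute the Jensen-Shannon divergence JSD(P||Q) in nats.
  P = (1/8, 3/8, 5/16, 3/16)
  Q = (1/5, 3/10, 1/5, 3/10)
0.0192 nats

Jensen-Shannon divergence is:
JSD(P||Q) = 0.5 × D_KL(P||M) + 0.5 × D_KL(Q||M)
where M = 0.5 × (P + Q) is the mixture distribution.

M = 0.5 × (1/8, 3/8, 5/16, 3/16) + 0.5 × (1/5, 3/10, 1/5, 3/10) = (0.1625, 0.3375, 0.25625, 0.24375)

D_KL(P||M) = 0.0195 nats
D_KL(Q||M) = 0.0189 nats

JSD(P||Q) = 0.5 × 0.0195 + 0.5 × 0.0189 = 0.0192 nats

Unlike KL divergence, JSD is symmetric and bounded: 0 ≤ JSD ≤ log(2).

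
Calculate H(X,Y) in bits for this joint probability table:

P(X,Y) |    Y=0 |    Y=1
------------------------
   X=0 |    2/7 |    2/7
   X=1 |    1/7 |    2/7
1.9502 bits

Joint entropy is H(X,Y) = -Σ_{x,y} p(x,y) log p(x,y).

Summing over all non-zero entries:
H(X,Y) = -[2/7·log_2(2/7) + 2/7·log_2(2/7) + 1/7·log_2(1/7) + 2/7·log_2(2/7)]
H(X,Y) = 1.9502 bits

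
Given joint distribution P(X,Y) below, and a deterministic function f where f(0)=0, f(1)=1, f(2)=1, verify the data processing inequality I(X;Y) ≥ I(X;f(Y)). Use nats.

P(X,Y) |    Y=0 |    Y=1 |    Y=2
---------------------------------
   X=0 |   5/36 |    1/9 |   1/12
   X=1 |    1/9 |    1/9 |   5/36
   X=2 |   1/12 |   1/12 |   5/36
I(X;Y) = 0.0164, I(X;f(Y)) = 0.0082, inequality holds: 0.0164 ≥ 0.0082

Data Processing Inequality: For any Markov chain X → Y → Z, we have I(X;Y) ≥ I(X;Z).

Here Z = f(Y) is a deterministic function of Y, forming X → Y → Z.

Original I(X;Y) = 0.0164 nats

After applying f:
P(X,Z) where Z=f(Y):
- P(X,Z=0) = P(X,Y=0)
- P(X,Z=1) = P(X,Y=1) + P(X,Y=2)

I(X;Z) = I(X;f(Y)) = 0.0082 nats

Verification: 0.0164 ≥ 0.0082 ✓

Information cannot be created by processing; the function f can only lose information about X.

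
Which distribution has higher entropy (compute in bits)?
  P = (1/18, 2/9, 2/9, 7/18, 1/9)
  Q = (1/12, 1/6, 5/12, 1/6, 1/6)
Q

Computing entropies in bits:
H(P) = 2.0782
H(Q) = 2.1175

Distribution Q has higher entropy.

Intuition: The distribution closer to uniform (more spread out) has higher entropy.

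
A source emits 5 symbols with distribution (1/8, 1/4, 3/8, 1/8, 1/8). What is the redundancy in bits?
0.1663 bits

Redundancy measures how far a source is from maximum entropy:
R = H_max - H(X)

Maximum entropy for 5 symbols: H_max = log_2(5) = 2.3219 bits
Actual entropy: H(X) = 2.1556 bits
Redundancy: R = 2.3219 - 2.1556 = 0.1663 bits

This redundancy represents potential for compression: the source could be compressed by 0.1663 bits per symbol.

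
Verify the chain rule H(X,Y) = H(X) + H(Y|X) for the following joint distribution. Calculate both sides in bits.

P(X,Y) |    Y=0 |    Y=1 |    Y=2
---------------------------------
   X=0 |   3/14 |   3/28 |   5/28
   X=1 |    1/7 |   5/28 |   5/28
H(X,Y) = 2.5540, H(X) = 1.0000, H(Y|X) = 1.5540 (all in bits)

Chain rule: H(X,Y) = H(X) + H(Y|X)

Left side — joint entropy directly:
H(X,Y) = -Σ p(x,y) log p(x,y) = 2.5540 bits

Right side — compute H(Y|X) from the conditional distributions:
P(X) = (1/2, 1/2), so H(X) = 1.0000 bits
H(Y|X) = Σ_x P(X=x) · H(Y|X=x):
  P(Y|X=0) = (3/7, 3/14, 5/14), H(Y|X=0) = 1.5306, weight P(X=0) = 1/2
  P(Y|X=1) = (2/7, 5/14, 5/14), H(Y|X=1) = 1.5774, weight P(X=1) = 1/2
H(Y|X) = 1.5540 bits

H(X) + H(Y|X) = 1.0000 + 1.5540 = 2.5540 bits

Both sides equal 2.5540 bits. ✓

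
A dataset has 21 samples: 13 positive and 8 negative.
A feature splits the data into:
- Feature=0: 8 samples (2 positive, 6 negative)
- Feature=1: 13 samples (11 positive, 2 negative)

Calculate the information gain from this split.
0.2662 bits

Information Gain = H(Y) - H(Y|Feature)

Before split:
P(positive) = 13/21 = 0.6190
H(Y) = 0.9587 bits

After split:
Feature=0: H = 0.8113 bits (weight = 8/21)
Feature=1: H = 0.6194 bits (weight = 13/21)
H(Y|Feature) = (8/21)×0.8113 + (13/21)×0.6194 = 0.6925 bits

Information Gain = 0.9587 - 0.6925 = 0.2662 bits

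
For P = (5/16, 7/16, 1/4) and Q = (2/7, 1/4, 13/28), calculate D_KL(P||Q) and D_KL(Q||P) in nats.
D_KL(P||Q) = 0.1181, D_KL(Q||P) = 0.1219

KL divergence is not symmetric: D_KL(P||Q) ≠ D_KL(Q||P) in general.

D_KL(P||Q) = 0.1181 nats
D_KL(Q||P) = 0.1219 nats

No, they are not equal!

This asymmetry is why KL divergence is not a true distance metric.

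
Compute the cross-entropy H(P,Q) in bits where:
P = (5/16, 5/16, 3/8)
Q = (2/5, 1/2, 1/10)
1.9713 bits

Cross-entropy: H(P,Q) = -Σ p(x) log q(x)

Alternatively: H(P,Q) = H(P) + D_KL(P||Q)
H(P) = 1.5794 bits
D_KL(P||Q) = 0.3919 bits

H(P,Q) = 1.5794 + 0.3919 = 1.9713 bits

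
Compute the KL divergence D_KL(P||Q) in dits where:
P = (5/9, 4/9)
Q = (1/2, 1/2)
0.0027 dits

KL divergence: D_KL(P||Q) = Σ p(x) log(p(x)/q(x))

Computing term by term:
  x=0: 5/9 × log_10[(5/9)/(1/2)] = 5/9 × 0.0458 = 0.0254
  x=1: 4/9 × log_10[(4/9)/(1/2)] = 4/9 × -0.0512 = -0.0227

D_KL(P||Q) = 0.0027 dits

Note: KL divergence is always non-negative and equals 0 iff P = Q.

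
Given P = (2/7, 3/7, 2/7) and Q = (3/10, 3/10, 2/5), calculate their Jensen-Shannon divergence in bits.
0.0153 bits

Jensen-Shannon divergence is:
JSD(P||Q) = 0.5 × D_KL(P||M) + 0.5 × D_KL(Q||M)
where M = 0.5 × (P + Q) is the mixture distribution.

M = 0.5 × (2/7, 3/7, 2/7) + 0.5 × (3/10, 3/10, 2/5) = (0.292857, 0.364286, 12/35)

D_KL(P||M) = 0.0152 bits
D_KL(Q||M) = 0.0154 bits

JSD(P||Q) = 0.5 × 0.0152 + 0.5 × 0.0154 = 0.0153 bits

Unlike KL divergence, JSD is symmetric and bounded: 0 ≤ JSD ≤ log(2).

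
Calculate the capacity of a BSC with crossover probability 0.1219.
0.4652 bits

For a binary symmetric channel (BSC) with error probability p:
Capacity C = 1 - H(p) bits per symbol

where H(p) = -p log₂(p) - (1-p) log₂(1-p) is the binary entropy function.

H(0.1219) = 0.5348 bits
C = 1 - 0.5348 = 0.4652 bits per symbol

This means we can reliably transmit up to 0.4652 bits of information per channel use.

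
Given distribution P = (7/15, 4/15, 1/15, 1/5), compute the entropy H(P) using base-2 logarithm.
1.7465 bits

Shannon entropy is H(X) = -Σ p(x) log p(x).

For P = (7/15, 4/15, 1/15, 1/5):
H = -7/15 × log_2(7/15) -4/15 × log_2(4/15) -1/15 × log_2(1/15) -1/5 × log_2(1/5)
H = 1.7465 bits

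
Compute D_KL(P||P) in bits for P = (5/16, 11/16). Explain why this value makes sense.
0.0000 bits

KL divergence satisfies the Gibbs inequality: D_KL(P||Q) ≥ 0 for all distributions P, Q.

D_KL(P||Q) = Σ p(x) log(p(x)/q(x))
Each term is p(x) × log_2(p(x)/p(x)) = p(x) × log_2(1) = 0, so the sum is 0.
D_KL(P||Q) = 0.0000 bits

When P = Q, the KL divergence is exactly 0, as there is no 'divergence' between identical distributions.

This non-negativity is a fundamental property: relative entropy cannot be negative because it measures how different Q is from P.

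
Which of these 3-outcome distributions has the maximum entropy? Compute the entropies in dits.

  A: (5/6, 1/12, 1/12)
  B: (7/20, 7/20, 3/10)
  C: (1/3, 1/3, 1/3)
C

For a discrete distribution over n outcomes, entropy is maximized by the uniform distribution.

Computing entropies:
H(A) = 0.2458 dits
H(B) = 0.4760 dits
H(C) = 0.4771 dits

The uniform distribution (where all probabilities equal 1/3) achieves the maximum entropy of log_10(3) = 0.4771 dits.

Distribution C has the highest entropy.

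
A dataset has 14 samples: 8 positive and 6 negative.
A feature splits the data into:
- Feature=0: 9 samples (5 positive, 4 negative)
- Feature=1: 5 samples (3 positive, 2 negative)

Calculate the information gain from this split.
0.0013 bits

Information Gain = H(Y) - H(Y|Feature)

Before split:
P(positive) = 8/14 = 0.5714
H(Y) = 0.9852 bits

After split:
Feature=0: H = 0.9911 bits (weight = 9/14)
Feature=1: H = 0.9710 bits (weight = 5/14)
H(Y|Feature) = (9/14)×0.9911 + (5/14)×0.9710 = 0.9839 bits

Information Gain = 0.9852 - 0.9839 = 0.0013 bits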